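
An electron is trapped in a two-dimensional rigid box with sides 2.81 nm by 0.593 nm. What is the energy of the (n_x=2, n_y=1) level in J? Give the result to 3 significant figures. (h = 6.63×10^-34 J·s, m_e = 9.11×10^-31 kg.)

For a 2D rectangular well E = (h²/8m_e)·Σ n_i²/L_i² = (6.63×10^-34)²/(8·9.11×10^-31) · [2²/(2.81 nm)² + 1²/(0.593 nm)²].
Evaluating gives E = 2.02×10^-19 J.

E = 2.02×10^-19 J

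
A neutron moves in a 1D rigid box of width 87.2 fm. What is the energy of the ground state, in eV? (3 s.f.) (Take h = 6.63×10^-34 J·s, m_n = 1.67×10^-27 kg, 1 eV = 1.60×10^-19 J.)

E_1 = 2.70×10^4 eV

For an infinite well E_n = n²h²/(8m_nL²), so E_1 = h²/(8m_nL²) = (6.63×10^-34)²/(8·1.67×10^-27·(8.72×10^-14 m)²) = 4.327×10^-15 J.
Converting, E_1 = 4.327×10^-15 J / (1.60×10^-19 J/eV) = 2.70×10^4 eV.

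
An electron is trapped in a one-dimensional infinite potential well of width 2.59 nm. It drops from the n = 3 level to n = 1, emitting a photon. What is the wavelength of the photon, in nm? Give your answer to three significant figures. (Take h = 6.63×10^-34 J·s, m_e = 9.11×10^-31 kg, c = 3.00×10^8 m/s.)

E_1 = h²/(8m_eL²) = 8.991×10^-21 J, so ΔE = (3² − 1²)E_1 = 7.193×10^-20 J.
λ = hc/ΔE = (6.63×10^-34·3.00×10^8)/7.193×10^-20 = 2.77×10^-6 m = 2.77×10^3 nm.

λ = 2.77×10^3 nm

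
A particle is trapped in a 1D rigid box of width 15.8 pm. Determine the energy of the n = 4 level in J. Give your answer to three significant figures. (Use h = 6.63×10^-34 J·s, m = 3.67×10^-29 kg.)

E_4 = 9.60×10^-17 J

For an infinite well E_n = n²h²/(8mL²), so E_1 = h²/(8mL²) = (6.63×10^-34)²/(8·3.67×10^-29·(1.58×10^-11 m)²) = 5.997×10^-18 J.
Then E_4 = 4²·E_1 = 16·5.997×10^-18 J = 9.60×10^-17 J.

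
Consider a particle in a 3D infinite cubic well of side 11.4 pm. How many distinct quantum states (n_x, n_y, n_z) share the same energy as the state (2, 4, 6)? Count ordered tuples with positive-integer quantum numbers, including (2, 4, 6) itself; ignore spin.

degeneracy = 6

The level has n_x² + n_y² + n_z² = 56. The ordered positive-integer solutions are (2, 4, 6), (2, 6, 4), (4, 2, 6), (4, 6, 2), (6, 2, 4), (6, 4, 2).
That gives 6 states.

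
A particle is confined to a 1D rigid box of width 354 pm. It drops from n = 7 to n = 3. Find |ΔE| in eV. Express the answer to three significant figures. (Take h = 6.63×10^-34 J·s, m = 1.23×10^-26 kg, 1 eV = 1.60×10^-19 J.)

|ΔE| = 0.00891 eV

E_1 = h²/(8mL²) = 3.565×10^-23 J.
|ΔE| = |7² − 3²|·E_1 = 40·3.565×10^-23 J = 1.426×10^-21 J = 0.00891 eV.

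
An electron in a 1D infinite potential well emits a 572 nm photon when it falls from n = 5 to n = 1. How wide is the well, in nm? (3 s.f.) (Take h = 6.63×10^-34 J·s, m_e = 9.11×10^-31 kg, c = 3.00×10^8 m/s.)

L = 2.04 nm

The photon carries ΔE = hc/λ = 6.63×10^-34·3.00×10^8/5.72×10^-7 m = 3.477×10^-19 J.
Since ΔE = (5² − 1²)E_1, E_1 = 1.449×10^-20 J, and L = h/√(8m_eE_1) = 2.04×10^-9 m = 2.04 nm.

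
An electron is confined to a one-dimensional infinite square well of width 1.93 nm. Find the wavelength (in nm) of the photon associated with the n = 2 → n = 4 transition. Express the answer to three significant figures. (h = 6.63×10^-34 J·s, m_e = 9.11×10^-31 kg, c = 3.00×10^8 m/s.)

E_1 = h²/(8m_eL²) = 1.619×10^-20 J, so ΔE = (4² − 2²)E_1 = 1.943×10^-19 J.
λ = hc/ΔE = (6.63×10^-34·3.00×10^8)/1.943×10^-19 = 1.02×10^-6 m = 1.02×10^3 nm.

λ = 1.02×10^3 nm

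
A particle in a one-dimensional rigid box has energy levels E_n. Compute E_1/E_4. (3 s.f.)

0.0625

E_n ∝ n², so E_1/E_4 = 1²/4² = 1/16 = 0.0625.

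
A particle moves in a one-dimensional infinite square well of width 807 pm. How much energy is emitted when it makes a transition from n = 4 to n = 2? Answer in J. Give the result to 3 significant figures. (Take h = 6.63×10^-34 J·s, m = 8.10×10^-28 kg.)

|ΔE| = 1.25×10^-21 J

E_1 = h²/(8mL²) = 1.042×10^-22 J.
|ΔE| = |4² − 2²|·E_1 = 12·1.042×10^-22 J = 1.25×10^-21 J.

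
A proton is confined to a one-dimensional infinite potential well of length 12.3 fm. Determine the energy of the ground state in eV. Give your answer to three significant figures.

For an infinite well E_n = n²h²/(8m_pL²), so E_1 = h²/(8m_pL²) = (6.626×10^-34)²/(8·1.673×10^-27·(1.23×10^-14 m)²) = 2.168×10^-13 J.
Converting, E_1 = 2.168×10^-13 J / (1.602×10^-19 J/eV) = 1.35×10^6 eV.

E_1 = 1.35×10^6 eV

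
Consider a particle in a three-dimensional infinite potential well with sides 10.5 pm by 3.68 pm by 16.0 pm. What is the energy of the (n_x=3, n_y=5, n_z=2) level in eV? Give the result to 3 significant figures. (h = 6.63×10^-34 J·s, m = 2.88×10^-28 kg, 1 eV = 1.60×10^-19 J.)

E = 2.32×10^3 eV

For a 3D rectangular well E = (h²/8m)·Σ n_i²/L_i² = (6.63×10^-34)²/(8·2.88×10^-28) · [3²/(10.5 pm)² + 5²/(3.68 pm)² + 2²/(16.0 pm)²].
Evaluating gives E = 3.708×10^-16 J = 2.32×10^3 eV.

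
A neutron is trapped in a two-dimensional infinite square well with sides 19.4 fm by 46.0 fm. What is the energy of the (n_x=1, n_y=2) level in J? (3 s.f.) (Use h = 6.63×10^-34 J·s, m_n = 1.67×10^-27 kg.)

For a 2D rectangular well E = (h²/8m_n)·Σ n_i²/L_i² = (6.63×10^-34)²/(8·1.67×10^-27) · [1²/(19.4 fm)² + 2²/(46.0 fm)²].
Evaluating gives E = 1.50×10^-13 J.

E = 1.50×10^-13 J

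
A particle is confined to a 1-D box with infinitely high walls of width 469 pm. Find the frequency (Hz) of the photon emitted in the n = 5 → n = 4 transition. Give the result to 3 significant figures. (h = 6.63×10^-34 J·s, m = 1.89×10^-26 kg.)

f = 1.79×10^11 Hz

E_1 = h²/(8mL²) = 1.322×10^-23 J and ΔE = (5² − 4²)E_1 = 1.190×10^-22 J.
f = ΔE/h = 1.190×10^-22/6.63×10^-34 = 1.79×10^11 Hz.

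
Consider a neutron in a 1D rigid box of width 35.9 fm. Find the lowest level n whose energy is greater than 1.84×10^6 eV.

n = 4

E_1 = h²/(8m_nL²) = 2.542×10^-14 J = 1.587×10^5 eV.
Need n² > 1.84×10^6/1.587×10^5 = 11.59, i.e. n > 3.404.
The smallest integer satisfying this is n = 4.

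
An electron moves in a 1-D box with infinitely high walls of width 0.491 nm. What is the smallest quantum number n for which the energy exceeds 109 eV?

n = 9

E_1 = h²/(8m_eL²) = 2.499×10^-19 J = 1.560 eV.
Need n² > 109/1.560 = 69.87, i.e. n > 8.359.
The smallest integer satisfying this is n = 9.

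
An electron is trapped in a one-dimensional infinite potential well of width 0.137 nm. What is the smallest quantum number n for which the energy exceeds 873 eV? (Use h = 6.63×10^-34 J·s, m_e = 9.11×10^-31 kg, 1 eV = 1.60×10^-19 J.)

n = 7

E_1 = h²/(8m_eL²) = 3.213×10^-18 J = 20.08 eV.
Need n² > 873/20.08 = 43.48, i.e. n > 6.594.
The smallest integer satisfying this is n = 7.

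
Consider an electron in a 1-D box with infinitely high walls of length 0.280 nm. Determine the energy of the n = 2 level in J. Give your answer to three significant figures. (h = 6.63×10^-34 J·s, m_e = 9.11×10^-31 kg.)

E_2 = 3.08×10^-18 J

For an infinite well E_n = n²h²/(8m_eL²), so E_1 = h²/(8m_eL²) = (6.63×10^-34)²/(8·9.11×10^-31·(2.80×10^-10 m)²) = 7.693×10^-19 J.
Then E_2 = 2²·E_1 = 4·7.693×10^-19 J = 3.08×10^-18 J.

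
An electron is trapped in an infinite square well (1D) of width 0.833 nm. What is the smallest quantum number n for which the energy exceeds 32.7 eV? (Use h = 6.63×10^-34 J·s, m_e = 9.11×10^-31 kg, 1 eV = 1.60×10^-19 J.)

n = 8

E_1 = h²/(8m_eL²) = 8.692×10^-20 J = 0.5433 eV.
Need n² > 32.7/0.5433 = 60.19, i.e. n > 7.758.
The smallest integer satisfying this is n = 8.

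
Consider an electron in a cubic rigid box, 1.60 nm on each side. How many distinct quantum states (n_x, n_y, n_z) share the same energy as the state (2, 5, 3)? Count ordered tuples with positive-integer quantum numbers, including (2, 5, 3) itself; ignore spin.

The level has n_x² + n_y² + n_z² = 38. The ordered positive-integer solutions are (1, 1, 6), (1, 6, 1), (2, 3, 5), (2, 5, 3), (3, 2, 5), (3, 5, 2), (5, 2, 3), (5, 3, 2), (6, 1, 1).
That gives 9 states.

degeneracy = 9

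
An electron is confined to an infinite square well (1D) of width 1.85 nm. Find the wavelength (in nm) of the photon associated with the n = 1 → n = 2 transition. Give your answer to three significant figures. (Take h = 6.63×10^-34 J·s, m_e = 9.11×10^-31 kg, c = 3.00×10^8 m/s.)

E_1 = h²/(8m_eL²) = 1.762×10^-20 J, so ΔE = (2² − 1²)E_1 = 5.286×10^-20 J.
λ = hc/ΔE = (6.63×10^-34·3.00×10^8)/5.286×10^-20 = 3.76×10^-6 m = 3.76×10^3 nm.

λ = 3.76×10^3 nm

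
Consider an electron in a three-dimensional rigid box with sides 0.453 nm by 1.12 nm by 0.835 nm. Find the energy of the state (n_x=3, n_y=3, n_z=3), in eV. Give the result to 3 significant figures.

E = 24.0 eV

For a 3D rectangular well E = (h²/8m_e)·Σ n_i²/L_i² = (6.626×10^-34)²/(8·9.109×10^-31) · [3²/(0.453 nm)² + 3²/(1.12 nm)² + 3²/(0.835 nm)²].
Evaluating gives E = 3.852×10^-18 J = 24.0 eV.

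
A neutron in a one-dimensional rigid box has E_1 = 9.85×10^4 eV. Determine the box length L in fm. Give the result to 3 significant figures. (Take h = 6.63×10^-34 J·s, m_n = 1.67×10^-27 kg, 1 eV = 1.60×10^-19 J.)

From E_n = n²h²/(8m_nL²), L = n·h/√(8m_nE_n).
E_1 = 9.85×10^4 eV = 1.576×10^-14 J, so L = 1·6.63×10^-34/√(8·1.67×10^-27·1.576×10^-14) = 4.57×10^-14 m = 45.7 fm.

L = 45.7 fm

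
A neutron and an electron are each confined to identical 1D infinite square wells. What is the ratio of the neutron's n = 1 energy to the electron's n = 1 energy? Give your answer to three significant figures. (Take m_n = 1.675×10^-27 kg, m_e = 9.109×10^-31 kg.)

5.44×10^-4

E_n ∝ 1/m at fixed n and L, so the ratio is m_e/m_n = 9.109×10^-31/1.675×10^-27 = 5.44×10^-4.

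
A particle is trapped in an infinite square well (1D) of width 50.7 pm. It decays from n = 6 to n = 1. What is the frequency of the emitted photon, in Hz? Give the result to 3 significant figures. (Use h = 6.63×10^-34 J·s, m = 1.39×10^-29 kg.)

E_1 = h²/(8mL²) = 1.538×10^-18 J and ΔE = (6² − 1²)E_1 = 5.383×10^-17 J.
f = ΔE/h = 5.383×10^-17/6.63×10^-34 = 8.12×10^16 Hz.

f = 8.12×10^16 Hz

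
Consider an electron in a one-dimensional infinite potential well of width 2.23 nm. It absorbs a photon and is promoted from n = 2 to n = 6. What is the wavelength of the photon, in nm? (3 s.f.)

λ = 512 nm

E_1 = h²/(8m_eL²) = 1.212×10^-20 J, so ΔE = (6² − 2²)E_1 = 3.878×10^-19 J.
λ = hc/ΔE = (6.626×10^-34·2.998×10^8)/3.878×10^-19 = 5.12×10^-7 m = 512 nm.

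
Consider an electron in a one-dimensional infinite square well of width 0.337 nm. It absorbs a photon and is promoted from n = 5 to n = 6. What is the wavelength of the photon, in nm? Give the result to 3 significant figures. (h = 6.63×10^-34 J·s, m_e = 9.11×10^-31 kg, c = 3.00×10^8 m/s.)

E_1 = h²/(8m_eL²) = 5.311×10^-19 J, so ΔE = (6² − 5²)E_1 = 5.842×10^-18 J.
λ = hc/ΔE = (6.63×10^-34·3.00×10^8)/5.842×10^-18 = 3.40×10^-8 m = 34.0 nm.

λ = 34.0 nm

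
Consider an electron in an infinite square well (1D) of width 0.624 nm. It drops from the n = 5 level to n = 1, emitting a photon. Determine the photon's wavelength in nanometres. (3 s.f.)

λ = 53.5 nm

E_1 = h²/(8m_eL²) = 1.547×10^-19 J, so ΔE = (5² − 1²)E_1 = 3.713×10^-18 J.
λ = hc/ΔE = (6.626×10^-34·2.998×10^8)/3.713×10^-18 = 5.35×10^-8 m = 53.5 nm.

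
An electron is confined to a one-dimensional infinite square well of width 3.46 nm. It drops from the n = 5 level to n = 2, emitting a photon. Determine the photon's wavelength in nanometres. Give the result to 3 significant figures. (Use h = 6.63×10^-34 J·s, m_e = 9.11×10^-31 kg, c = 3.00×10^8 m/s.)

E_1 = h²/(8m_eL²) = 5.038×10^-21 J, so ΔE = (5² − 2²)E_1 = 1.058×10^-19 J.
λ = hc/ΔE = (6.63×10^-34·3.00×10^8)/1.058×10^-19 = 1.88×10^-6 m = 1.88×10^3 nm.

λ = 1.88×10^3 nm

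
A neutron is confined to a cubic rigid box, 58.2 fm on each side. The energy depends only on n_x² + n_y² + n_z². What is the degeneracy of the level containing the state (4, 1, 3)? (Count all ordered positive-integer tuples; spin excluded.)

The level has n_x² + n_y² + n_z² = 26. The ordered positive-integer solutions are (1, 3, 4), (1, 4, 3), (3, 1, 4), (3, 4, 1), (4, 1, 3), (4, 3, 1).
That gives 6 states.

degeneracy = 6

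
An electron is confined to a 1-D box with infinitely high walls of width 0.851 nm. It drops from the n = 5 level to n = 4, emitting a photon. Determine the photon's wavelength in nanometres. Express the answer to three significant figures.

λ = 265 nm

E_1 = h²/(8m_eL²) = 8.319×10^-20 J, so ΔE = (5² − 4²)E_1 = 7.487×10^-19 J.
λ = hc/ΔE = (6.626×10^-34·2.998×10^8)/7.487×10^-19 = 2.65×10^-7 m = 265 nm.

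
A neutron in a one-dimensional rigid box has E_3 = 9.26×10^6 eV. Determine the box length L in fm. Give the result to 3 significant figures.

From E_n = n²h²/(8m_nL²), L = n·h/√(8m_nE_n).
E_3 = 9.26×10^6 eV = 1.483×10^-12 J, so L = 3·6.626×10^-34/√(8·1.675×10^-27·1.483×10^-12) = 1.41×10^-14 m = 14.1 fm.

L = 14.1 fm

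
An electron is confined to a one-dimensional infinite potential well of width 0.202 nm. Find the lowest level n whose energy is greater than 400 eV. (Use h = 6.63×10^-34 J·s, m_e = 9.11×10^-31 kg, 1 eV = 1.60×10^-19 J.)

n = 7

E_1 = h²/(8m_eL²) = 1.478×10^-18 J = 9.238 eV.
Need n² > 400/9.238 = 43.30, i.e. n > 6.580.
The smallest integer satisfying this is n = 7.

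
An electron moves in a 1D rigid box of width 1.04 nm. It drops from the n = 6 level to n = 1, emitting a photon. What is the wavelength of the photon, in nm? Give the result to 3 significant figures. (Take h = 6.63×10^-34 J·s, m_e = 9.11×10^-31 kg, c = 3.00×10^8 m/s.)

λ = 102 nm

E_1 = h²/(8m_eL²) = 5.576×10^-20 J, so ΔE = (6² − 1²)E_1 = 1.952×10^-18 J.
λ = hc/ΔE = (6.63×10^-34·3.00×10^8)/1.952×10^-18 = 1.02×10^-7 m = 102 nm.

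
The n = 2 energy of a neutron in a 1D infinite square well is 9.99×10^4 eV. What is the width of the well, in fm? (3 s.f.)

From E_n = n²h²/(8m_nL²), L = n·h/√(8m_nE_n).
E_2 = 9.99×10^4 eV = 1.600×10^-14 J, so L = 2·6.626×10^-34/√(8·1.675×10^-27·1.600×10^-14) = 9.05×10^-14 m = 90.5 fm.

L = 90.5 fm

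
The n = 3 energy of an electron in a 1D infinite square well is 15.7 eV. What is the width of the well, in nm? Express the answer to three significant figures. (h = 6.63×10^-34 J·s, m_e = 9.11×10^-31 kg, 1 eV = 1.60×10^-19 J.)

From E_n = n²h²/(8m_eL²), L = n·h/√(8m_eE_n).
E_3 = 15.7 eV = 2.512×10^-18 J, so L = 3·6.63×10^-34/√(8·9.11×10^-31·2.512×10^-18) = 4.65×10^-10 m = 0.465 nm.

L = 0.465 nm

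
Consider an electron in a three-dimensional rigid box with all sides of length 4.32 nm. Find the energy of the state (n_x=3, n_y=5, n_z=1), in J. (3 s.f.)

For a 3D rectangular well E = (h²/8m_e)·Σ n_i²/L_i² = (6.626×10^-34)²/(8·9.109×10^-31) · [3²/(4.32 nm)² + 5²/(4.32 nm)² + 1²/(4.32 nm)²].
Evaluating gives E = 1.13×10^-19 J.

E = 1.13×10^-19 J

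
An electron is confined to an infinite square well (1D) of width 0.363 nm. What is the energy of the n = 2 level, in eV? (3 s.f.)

E_2 = 11.4 eV

For an infinite well E_n = n²h²/(8m_eL²), so E_1 = h²/(8m_eL²) = (6.626×10^-34)²/(8·9.109×10^-31·(3.63×10^-10 m)²) = 4.572×10^-19 J.
Then E_2 = 2²·E_1 = 4·4.572×10^-19 J = 1.829×10^-18 J.
Converting, E_2 = 1.829×10^-18 J / (1.602×10^-19 J/eV) = 11.4 eV.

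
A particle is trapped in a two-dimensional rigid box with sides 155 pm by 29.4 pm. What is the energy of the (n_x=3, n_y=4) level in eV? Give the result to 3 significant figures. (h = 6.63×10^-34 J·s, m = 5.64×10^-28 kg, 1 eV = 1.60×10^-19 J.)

E = 11.5 eV

For a 2D rectangular well E = (h²/8m)·Σ n_i²/L_i² = (6.63×10^-34)²/(8·5.64×10^-28) · [3²/(155 pm)² + 4²/(29.4 pm)²].
Evaluating gives E = 1.840×10^-18 J = 11.5 eV.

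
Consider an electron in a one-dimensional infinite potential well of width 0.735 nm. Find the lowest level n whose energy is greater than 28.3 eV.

E_1 = h²/(8m_eL²) = 1.115×10^-19 J = 0.6960 eV.
Need n² > 28.3/0.6960 = 40.66, i.e. n > 6.377.
The smallest integer satisfying this is n = 7.

n = 7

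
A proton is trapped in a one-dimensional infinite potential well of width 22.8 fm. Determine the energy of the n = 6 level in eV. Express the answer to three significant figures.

For an infinite well E_n = n²h²/(8m_pL²), so E_1 = h²/(8m_pL²) = (6.626×10^-34)²/(8·1.673×10^-27·(2.28×10^-14 m)²) = 6.310×10^-14 J.
Then E_6 = 6²·E_1 = 36·6.310×10^-14 J = 2.272×10^-12 J.
Converting, E_6 = 2.272×10^-12 J / (1.602×10^-19 J/eV) = 1.42×10^7 eV.

E_6 = 1.42×10^7 eV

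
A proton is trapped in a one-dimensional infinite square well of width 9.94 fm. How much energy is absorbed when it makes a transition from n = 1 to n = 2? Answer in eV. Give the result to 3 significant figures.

|ΔE| = 6.22×10^6 eV

E_1 = h²/(8m_pL²) = 3.320×10^-13 J.
|ΔE| = |1² − 2²|·E_1 = 3·3.320×10^-13 J = 9.960×10^-13 J = 6.22×10^6 eV.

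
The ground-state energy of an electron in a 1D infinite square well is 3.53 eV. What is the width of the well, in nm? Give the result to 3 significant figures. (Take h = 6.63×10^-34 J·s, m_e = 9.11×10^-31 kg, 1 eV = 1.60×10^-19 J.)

From E_n = n²h²/(8m_eL²), L = n·h/√(8m_eE_n).
E_1 = 3.53 eV = 5.648×10^-19 J, so L = 1·6.63×10^-34/√(8·9.11×10^-31·5.648×10^-19) = 3.27×10^-10 m = 0.327 nm.

L = 0.327 nm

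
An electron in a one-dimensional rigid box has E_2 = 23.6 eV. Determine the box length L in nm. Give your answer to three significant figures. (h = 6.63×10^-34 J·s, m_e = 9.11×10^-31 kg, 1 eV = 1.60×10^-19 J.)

From E_n = n²h²/(8m_eL²), L = n·h/√(8m_eE_n).
E_2 = 23.6 eV = 3.776×10^-18 J, so L = 2·6.63×10^-34/√(8·9.11×10^-31·3.776×10^-18) = 2.53×10^-10 m = 0.253 nm.

L = 0.253 nm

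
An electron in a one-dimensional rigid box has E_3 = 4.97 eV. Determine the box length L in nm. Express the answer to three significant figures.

L = 0.825 nm

From E_n = n²h²/(8m_eL²), L = n·h/√(8m_eE_n).
E_3 = 4.97 eV = 7.962×10^-19 J, so L = 3·6.626×10^-34/√(8·9.109×10^-31·7.962×10^-19) = 8.25×10^-10 m = 0.825 nm.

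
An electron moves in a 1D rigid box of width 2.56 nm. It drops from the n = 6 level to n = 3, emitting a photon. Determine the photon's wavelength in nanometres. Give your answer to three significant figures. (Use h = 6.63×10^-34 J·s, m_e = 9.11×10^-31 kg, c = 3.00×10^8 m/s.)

E_1 = h²/(8m_eL²) = 9.203×10^-21 J, so ΔE = (6² − 3²)E_1 = 2.485×10^-19 J.
λ = hc/ΔE = (6.63×10^-34·3.00×10^8)/2.485×10^-19 = 8.00×10^-7 m = 800 nm.

λ = 800 nm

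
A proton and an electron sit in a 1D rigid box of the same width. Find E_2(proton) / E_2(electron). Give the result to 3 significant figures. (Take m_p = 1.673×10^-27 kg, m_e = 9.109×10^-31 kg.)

E_n ∝ 1/m at fixed n and L, so the ratio is m_e/m_p = 9.109×10^-31/1.673×10^-27 = 5.44×10^-4.

5.44×10^-4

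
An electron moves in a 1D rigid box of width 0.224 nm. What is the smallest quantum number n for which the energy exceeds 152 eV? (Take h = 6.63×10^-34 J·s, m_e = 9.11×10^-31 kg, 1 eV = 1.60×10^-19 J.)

n = 5

E_1 = h²/(8m_eL²) = 1.202×10^-18 J = 7.513 eV.
Need n² > 152/7.513 = 20.23, i.e. n > 4.498.
The smallest integer satisfying this is n = 5.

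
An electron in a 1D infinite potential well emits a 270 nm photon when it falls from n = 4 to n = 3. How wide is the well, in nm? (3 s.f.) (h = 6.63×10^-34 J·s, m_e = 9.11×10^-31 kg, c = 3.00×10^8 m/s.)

The photon carries ΔE = hc/λ = 6.63×10^-34·3.00×10^8/2.70×10^-7 m = 7.367×10^-19 J.
Since ΔE = (4² − 3²)E_1, E_1 = 1.052×10^-19 J, and L = h/√(8m_eE_1) = 7.57×10^-10 m = 0.757 nm.

L = 0.757 nm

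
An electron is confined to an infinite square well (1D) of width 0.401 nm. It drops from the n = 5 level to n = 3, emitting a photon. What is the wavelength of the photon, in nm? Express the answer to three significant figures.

E_1 = h²/(8m_eL²) = 3.747×10^-19 J, so ΔE = (5² − 3²)E_1 = 5.995×10^-18 J.
λ = hc/ΔE = (6.626×10^-34·2.998×10^8)/5.995×10^-18 = 3.31×10^-8 m = 33.1 nm.

λ = 33.1 nm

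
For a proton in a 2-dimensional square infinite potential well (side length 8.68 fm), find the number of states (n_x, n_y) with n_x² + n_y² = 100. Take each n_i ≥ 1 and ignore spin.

degeneracy = 2

The level has n_x² + n_y² = 100. The ordered positive-integer solutions are (6, 8), (8, 6).
That gives 2 states.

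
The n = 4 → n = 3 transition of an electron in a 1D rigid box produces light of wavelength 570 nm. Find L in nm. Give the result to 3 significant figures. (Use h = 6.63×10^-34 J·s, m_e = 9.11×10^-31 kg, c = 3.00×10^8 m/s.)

The photon carries ΔE = hc/λ = 6.63×10^-34·3.00×10^8/5.70×10^-7 m = 3.489×10^-19 J.
Since ΔE = (4² − 3²)E_1, E_1 = 4.984×10^-20 J, and L = h/√(8m_eE_1) = 1.10×10^-9 m = 1.10 nm.

L = 1.10 nm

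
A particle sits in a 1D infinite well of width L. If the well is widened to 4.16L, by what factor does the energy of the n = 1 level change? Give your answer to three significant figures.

E_n ∝ 1/L², so the energy scales by 1/4.16² = 0.0578.

0.0578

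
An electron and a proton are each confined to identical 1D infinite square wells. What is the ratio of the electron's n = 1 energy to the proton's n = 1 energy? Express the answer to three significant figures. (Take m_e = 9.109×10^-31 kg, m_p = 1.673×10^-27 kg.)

1.84×10^3

E_n ∝ 1/m at fixed n and L, so the ratio is m_p/m_e = 1.673×10^-27/9.109×10^-31 = 1.84×10^3.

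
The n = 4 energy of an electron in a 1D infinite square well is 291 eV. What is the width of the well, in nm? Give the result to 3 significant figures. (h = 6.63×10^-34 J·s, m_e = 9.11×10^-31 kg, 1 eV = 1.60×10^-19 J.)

From E_n = n²h²/(8m_eL²), L = n·h/√(8m_eE_n).
E_4 = 291 eV = 4.656×10^-17 J, so L = 4·6.63×10^-34/√(8·9.11×10^-31·4.656×10^-17) = 1.44×10^-10 m = 0.144 nm.

L = 0.144 nm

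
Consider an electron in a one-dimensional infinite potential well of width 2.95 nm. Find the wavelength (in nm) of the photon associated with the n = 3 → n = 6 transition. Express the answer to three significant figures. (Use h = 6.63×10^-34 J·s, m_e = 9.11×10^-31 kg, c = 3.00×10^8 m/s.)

E_1 = h²/(8m_eL²) = 6.931×10^-21 J, so ΔE = (6² − 3²)E_1 = 1.871×10^-19 J.
λ = hc/ΔE = (6.63×10^-34·3.00×10^8)/1.871×10^-19 = 1.06×10^-6 m = 1.06×10^3 nm.

λ = 1.06×10^3 nm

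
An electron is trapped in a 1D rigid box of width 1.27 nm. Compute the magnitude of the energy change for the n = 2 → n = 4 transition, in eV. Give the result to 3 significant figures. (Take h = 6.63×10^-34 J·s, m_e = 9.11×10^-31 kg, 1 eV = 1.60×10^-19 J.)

E_1 = h²/(8m_eL²) = 3.739×10^-20 J.
|ΔE| = |2² − 4²|·E_1 = 12·3.739×10^-20 J = 4.487×10^-19 J = 2.80 eV.

|ΔE| = 2.80 eV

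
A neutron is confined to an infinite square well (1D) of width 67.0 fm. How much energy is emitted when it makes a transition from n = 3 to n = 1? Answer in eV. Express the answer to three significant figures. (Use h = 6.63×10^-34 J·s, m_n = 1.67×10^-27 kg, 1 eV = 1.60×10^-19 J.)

|ΔE| = 3.66×10^5 eV

E_1 = h²/(8m_nL²) = 7.329×10^-15 J.
|ΔE| = |3² − 1²|·E_1 = 8·7.329×10^-15 J = 5.863×10^-14 J = 3.66×10^5 eV.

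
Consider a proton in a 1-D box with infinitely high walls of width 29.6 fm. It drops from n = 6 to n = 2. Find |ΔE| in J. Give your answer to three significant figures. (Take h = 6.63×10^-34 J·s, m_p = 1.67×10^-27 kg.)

|ΔE| = 1.20×10^-12 J

E_1 = h²/(8m_pL²) = 3.755×10^-14 J.
|ΔE| = |6² − 2²|·E_1 = 32·3.755×10^-14 J = 1.20×10^-12 J.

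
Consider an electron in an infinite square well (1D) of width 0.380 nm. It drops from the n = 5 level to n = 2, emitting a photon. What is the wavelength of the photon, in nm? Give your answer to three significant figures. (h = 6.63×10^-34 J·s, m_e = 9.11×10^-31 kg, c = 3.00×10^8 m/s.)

λ = 22.7 nm

E_1 = h²/(8m_eL²) = 4.177×10^-19 J, so ΔE = (5² − 2²)E_1 = 8.772×10^-18 J.
λ = hc/ΔE = (6.63×10^-34·3.00×10^8)/8.772×10^-18 = 2.27×10^-8 m = 22.7 nm.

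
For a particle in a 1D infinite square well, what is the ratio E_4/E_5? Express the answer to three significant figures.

0.640

E_n ∝ n², so E_4/E_5 = 4²/5² = 16/25 = 0.640.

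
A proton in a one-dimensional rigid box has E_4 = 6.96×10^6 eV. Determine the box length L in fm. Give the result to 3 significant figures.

L = 21.7 fm

From E_n = n²h²/(8m_pL²), L = n·h/√(8m_pE_n).
E_4 = 6.96×10^6 eV = 1.115×10^-12 J, so L = 4·6.626×10^-34/√(8·1.673×10^-27·1.115×10^-12) = 2.17×10^-14 m = 21.7 fm.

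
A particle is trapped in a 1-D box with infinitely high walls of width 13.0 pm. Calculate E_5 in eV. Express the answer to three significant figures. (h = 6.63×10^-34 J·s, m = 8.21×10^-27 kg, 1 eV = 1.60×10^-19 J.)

E_5 = 6.19 eV

For an infinite well E_n = n²h²/(8mL²), so E_1 = h²/(8mL²) = (6.63×10^-34)²/(8·8.21×10^-27·(1.30×10^-11 m)²) = 3.960×10^-20 J.
Then E_5 = 5²·E_1 = 25·3.960×10^-20 J = 9.900×10^-19 J.
Converting, E_5 = 9.900×10^-19 J / (1.60×10^-19 J/eV) = 6.19 eV.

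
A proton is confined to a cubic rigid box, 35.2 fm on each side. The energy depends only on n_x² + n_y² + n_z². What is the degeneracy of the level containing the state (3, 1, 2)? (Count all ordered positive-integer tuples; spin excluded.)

The level has n_x² + n_y² + n_z² = 14. The ordered positive-integer solutions are (1, 2, 3), (1, 3, 2), (2, 1, 3), (2, 3, 1), (3, 1, 2), (3, 2, 1).
That gives 6 states.

degeneracy = 6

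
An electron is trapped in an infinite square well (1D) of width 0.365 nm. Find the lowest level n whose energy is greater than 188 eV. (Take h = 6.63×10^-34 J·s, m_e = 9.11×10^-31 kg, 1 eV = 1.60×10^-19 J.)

n = 9

E_1 = h²/(8m_eL²) = 4.527×10^-19 J = 2.829 eV.
Need n² > 188/2.829 = 66.45, i.e. n > 8.152.
The smallest integer satisfying this is n = 9.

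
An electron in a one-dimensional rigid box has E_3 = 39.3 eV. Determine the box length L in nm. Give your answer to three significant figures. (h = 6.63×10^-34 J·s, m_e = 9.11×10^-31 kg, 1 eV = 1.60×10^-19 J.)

L = 0.294 nm

From E_n = n²h²/(8m_eL²), L = n·h/√(8m_eE_n).
E_3 = 39.3 eV = 6.288×10^-18 J, so L = 3·6.63×10^-34/√(8·9.11×10^-31·6.288×10^-18) = 2.94×10^-10 m = 0.294 nm.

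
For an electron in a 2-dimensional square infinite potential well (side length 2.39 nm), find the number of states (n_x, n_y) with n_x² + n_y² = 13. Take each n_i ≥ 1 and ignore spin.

degeneracy = 2

The level has n_x² + n_y² = 13. The ordered positive-integer solutions are (2, 3), (3, 2).
That gives 2 states.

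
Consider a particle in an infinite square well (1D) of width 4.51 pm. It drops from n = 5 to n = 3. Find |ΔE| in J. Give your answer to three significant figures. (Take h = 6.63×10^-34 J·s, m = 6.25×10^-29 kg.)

E_1 = h²/(8mL²) = 4.322×10^-17 J.
|ΔE| = |5² − 3²|·E_1 = 16·4.322×10^-17 J = 6.92×10^-16 J.

|ΔE| = 6.92×10^-16 J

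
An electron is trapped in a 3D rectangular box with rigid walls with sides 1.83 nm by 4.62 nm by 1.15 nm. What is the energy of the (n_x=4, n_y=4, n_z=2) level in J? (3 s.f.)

For a 3D rectangular well E = (h²/8m_e)·Σ n_i²/L_i² = (6.626×10^-34)²/(8·9.109×10^-31) · [4²/(1.83 nm)² + 4²/(4.62 nm)² + 2²/(1.15 nm)²].
Evaluating gives E = 5.15×10^-19 J.

E = 5.15×10^-19 J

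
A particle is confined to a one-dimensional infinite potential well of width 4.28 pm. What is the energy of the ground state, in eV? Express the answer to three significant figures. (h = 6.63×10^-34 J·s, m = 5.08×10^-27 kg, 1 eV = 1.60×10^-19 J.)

For an infinite well E_n = n²h²/(8mL²), so E_1 = h²/(8mL²) = (6.63×10^-34)²/(8·5.08×10^-27·(4.28×10^-12 m)²) = 5.905×10^-19 J.
Converting, E_1 = 5.905×10^-19 J / (1.60×10^-19 J/eV) = 3.69 eV.

E_1 = 3.69 eV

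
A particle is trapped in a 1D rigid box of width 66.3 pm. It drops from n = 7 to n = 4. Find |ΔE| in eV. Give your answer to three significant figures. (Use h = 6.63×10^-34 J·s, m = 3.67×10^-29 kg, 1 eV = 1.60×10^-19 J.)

E_1 = h²/(8mL²) = 3.406×10^-19 J.
|ΔE| = |7² − 4²|·E_1 = 33·3.406×10^-19 J = 1.124×10^-17 J = 70.2 eV.

|ΔE| = 70.2 eV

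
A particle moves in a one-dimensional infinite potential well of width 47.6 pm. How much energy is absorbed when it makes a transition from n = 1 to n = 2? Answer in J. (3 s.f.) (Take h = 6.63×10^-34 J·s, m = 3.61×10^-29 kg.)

|ΔE| = 2.02×10^-18 J

E_1 = h²/(8mL²) = 6.718×10^-19 J.
|ΔE| = |1² − 2²|·E_1 = 3·6.718×10^-19 J = 2.02×10^-18 J.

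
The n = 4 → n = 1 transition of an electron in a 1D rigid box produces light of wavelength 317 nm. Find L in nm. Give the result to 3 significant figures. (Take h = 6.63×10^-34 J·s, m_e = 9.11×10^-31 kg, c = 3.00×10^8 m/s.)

L = 1.20 nm

The photon carries ΔE = hc/λ = 6.63×10^-34·3.00×10^8/3.17×10^-7 m = 6.274×10^-19 J.
Since ΔE = (4² − 1²)E_1, E_1 = 4.183×10^-20 J, and L = h/√(8m_eE_1) = 1.20×10^-9 m = 1.20 nm.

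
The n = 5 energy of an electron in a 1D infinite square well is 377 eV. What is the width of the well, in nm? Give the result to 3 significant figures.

From E_n = n²h²/(8m_eL²), L = n·h/√(8m_eE_n).
E_5 = 377 eV = 6.040×10^-17 J, so L = 5·6.626×10^-34/√(8·9.109×10^-31·6.040×10^-17) = 1.58×10^-10 m = 0.158 nm.

L = 0.158 nm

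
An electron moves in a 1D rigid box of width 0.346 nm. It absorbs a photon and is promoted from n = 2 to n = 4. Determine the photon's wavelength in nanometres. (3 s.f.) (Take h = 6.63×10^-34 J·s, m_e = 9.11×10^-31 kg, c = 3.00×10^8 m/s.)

λ = 32.9 nm

E_1 = h²/(8m_eL²) = 5.038×10^-19 J, so ΔE = (4² − 2²)E_1 = 6.046×10^-18 J.
λ = hc/ΔE = (6.63×10^-34·3.00×10^8)/6.046×10^-18 = 3.29×10^-8 m = 32.9 nm.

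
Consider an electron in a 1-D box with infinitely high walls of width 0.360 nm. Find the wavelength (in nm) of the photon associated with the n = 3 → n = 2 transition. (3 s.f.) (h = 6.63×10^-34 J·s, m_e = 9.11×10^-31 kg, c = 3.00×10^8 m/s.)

E_1 = h²/(8m_eL²) = 4.654×10^-19 J, so ΔE = (3² − 2²)E_1 = 2.327×10^-18 J.
λ = hc/ΔE = (6.63×10^-34·3.00×10^8)/2.327×10^-18 = 8.55×10^-8 m = 85.5 nm.

λ = 85.5 nm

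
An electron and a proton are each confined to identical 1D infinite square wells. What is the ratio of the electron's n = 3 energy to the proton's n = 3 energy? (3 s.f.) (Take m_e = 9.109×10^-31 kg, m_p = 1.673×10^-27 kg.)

E_n ∝ 1/m at fixed n and L, so the ratio is m_p/m_e = 1.673×10^-27/9.109×10^-31 = 1.84×10^3.

1.84×10^3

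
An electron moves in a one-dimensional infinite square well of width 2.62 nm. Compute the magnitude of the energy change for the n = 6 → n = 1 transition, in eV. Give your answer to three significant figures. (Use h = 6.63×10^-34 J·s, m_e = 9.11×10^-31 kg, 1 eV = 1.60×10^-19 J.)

E_1 = h²/(8m_eL²) = 8.787×10^-21 J.
|ΔE| = |6² − 1²|·E_1 = 35·8.787×10^-21 J = 3.075×10^-19 J = 1.92 eV.

|ΔE| = 1.92 eV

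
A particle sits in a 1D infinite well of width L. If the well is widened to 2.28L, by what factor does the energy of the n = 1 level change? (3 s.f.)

E_n ∝ 1/L², so the energy scales by 1/2.28² = 0.192.

0.192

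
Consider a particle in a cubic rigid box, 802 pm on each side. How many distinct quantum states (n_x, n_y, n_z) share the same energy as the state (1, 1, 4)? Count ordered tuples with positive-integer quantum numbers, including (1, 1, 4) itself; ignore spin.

degeneracy = 3

The level has n_x² + n_y² + n_z² = 18. The ordered positive-integer solutions are (1, 1, 4), (1, 4, 1), (4, 1, 1).
That gives 3 states.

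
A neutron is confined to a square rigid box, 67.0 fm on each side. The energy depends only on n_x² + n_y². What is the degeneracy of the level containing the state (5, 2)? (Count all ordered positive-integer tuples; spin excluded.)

degeneracy = 2

The level has n_x² + n_y² = 29. The ordered positive-integer solutions are (2, 5), (5, 2).
That gives 2 states.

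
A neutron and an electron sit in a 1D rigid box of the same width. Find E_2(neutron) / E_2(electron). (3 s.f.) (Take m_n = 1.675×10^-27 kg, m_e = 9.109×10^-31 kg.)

E_n ∝ 1/m at fixed n and L, so the ratio is m_e/m_n = 9.109×10^-31/1.675×10^-27 = 5.44×10^-4.

5.44×10^-4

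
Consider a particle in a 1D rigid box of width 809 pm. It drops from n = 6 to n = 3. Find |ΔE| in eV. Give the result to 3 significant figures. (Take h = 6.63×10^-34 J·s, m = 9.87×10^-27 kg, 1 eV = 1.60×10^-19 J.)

E_1 = h²/(8mL²) = 8.506×10^-24 J.
|ΔE| = |6² − 3²|·E_1 = 27·8.506×10^-24 J = 2.297×10^-22 J = 0.00144 eV.

|ΔE| = 0.00144 eV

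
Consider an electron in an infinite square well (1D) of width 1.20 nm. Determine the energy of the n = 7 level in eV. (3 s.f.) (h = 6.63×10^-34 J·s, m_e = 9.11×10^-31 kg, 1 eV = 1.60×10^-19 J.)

For an infinite well E_n = n²h²/(8m_eL²), so E_1 = h²/(8m_eL²) = (6.63×10^-34)²/(8·9.11×10^-31·(1.20×10^-9 m)²) = 4.188×10^-20 J.
Then E_7 = 7²·E_1 = 49·4.188×10^-20 J = 2.052×10^-18 J.
Converting, E_7 = 2.052×10^-18 J / (1.60×10^-19 J/eV) = 12.8 eV.

E_7 = 12.8 eV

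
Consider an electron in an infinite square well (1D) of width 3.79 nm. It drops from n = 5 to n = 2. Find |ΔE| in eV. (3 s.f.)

|ΔE| = 0.550 eV

E_1 = h²/(8m_eL²) = 4.194×10^-21 J.
|ΔE| = |5² − 2²|·E_1 = 21·4.194×10^-21 J = 8.807×10^-20 J = 0.550 eV.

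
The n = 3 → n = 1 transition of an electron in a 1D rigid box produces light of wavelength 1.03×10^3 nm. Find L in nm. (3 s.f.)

The photon carries ΔE = hc/λ = 6.626×10^-34·2.998×10^8/1.03×10^-6 m = 1.929×10^-19 J.
Since ΔE = (3² − 1²)E_1, E_1 = 2.411×10^-20 J, and L = h/√(8m_eE_1) = 1.58×10^-9 m = 1.58 nm.

L = 1.58 nm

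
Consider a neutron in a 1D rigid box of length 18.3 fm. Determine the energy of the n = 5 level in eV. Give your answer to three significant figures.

E_5 = 1.53×10^7 eV

For an infinite well E_n = n²h²/(8m_nL²), so E_1 = h²/(8m_nL²) = (6.626×10^-34)²/(8·1.675×10^-27·(1.83×10^-14 m)²) = 9.784×10^-14 J.
Then E_5 = 5²·E_1 = 25·9.784×10^-14 J = 2.446×10^-12 J.
Converting, E_5 = 2.446×10^-12 J / (1.602×10^-19 J/eV) = 1.53×10^7 eV.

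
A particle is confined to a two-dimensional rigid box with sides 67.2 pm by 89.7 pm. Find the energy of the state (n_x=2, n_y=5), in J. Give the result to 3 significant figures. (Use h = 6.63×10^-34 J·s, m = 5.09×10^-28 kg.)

For a 2D rectangular well E = (h²/8m)·Σ n_i²/L_i² = (6.63×10^-34)²/(8·5.09×10^-28) · [2²/(67.2 pm)² + 5²/(89.7 pm)²].
Evaluating gives E = 4.31×10^-19 J.

E = 4.31×10^-19 J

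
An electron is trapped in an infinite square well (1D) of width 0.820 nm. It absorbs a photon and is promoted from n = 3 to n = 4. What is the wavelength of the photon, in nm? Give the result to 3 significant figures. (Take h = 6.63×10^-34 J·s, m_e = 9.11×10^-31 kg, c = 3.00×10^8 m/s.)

λ = 317 nm

E_1 = h²/(8m_eL²) = 8.970×10^-20 J, so ΔE = (4² − 3²)E_1 = 6.279×10^-19 J.
λ = hc/ΔE = (6.63×10^-34·3.00×10^8)/6.279×10^-19 = 3.17×10^-7 m = 317 nm.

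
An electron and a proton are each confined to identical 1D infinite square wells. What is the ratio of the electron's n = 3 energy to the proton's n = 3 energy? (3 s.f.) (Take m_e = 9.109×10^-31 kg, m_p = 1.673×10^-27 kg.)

1.84×10^3

E_n ∝ 1/m at fixed n and L, so the ratio is m_p/m_e = 1.673×10^-27/9.109×10^-31 = 1.84×10^3.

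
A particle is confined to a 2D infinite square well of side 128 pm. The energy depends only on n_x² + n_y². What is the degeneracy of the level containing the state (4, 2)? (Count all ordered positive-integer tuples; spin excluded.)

degeneracy = 2

The level has n_x² + n_y² = 20. The ordered positive-integer solutions are (2, 4), (4, 2).
That gives 2 states.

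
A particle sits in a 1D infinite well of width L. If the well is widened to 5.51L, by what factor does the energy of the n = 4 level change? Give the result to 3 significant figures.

E_n ∝ 1/L², so the energy scales by 1/5.51² = 0.0329.

0.0329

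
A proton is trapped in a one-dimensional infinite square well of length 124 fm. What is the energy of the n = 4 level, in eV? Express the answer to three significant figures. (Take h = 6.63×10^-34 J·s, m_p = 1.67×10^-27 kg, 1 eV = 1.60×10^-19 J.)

For an infinite well E_n = n²h²/(8m_pL²), so E_1 = h²/(8m_pL²) = (6.63×10^-34)²/(8·1.67×10^-27·(1.24×10^-13 m)²) = 2.140×10^-15 J.
Then E_4 = 4²·E_1 = 16·2.140×10^-15 J = 3.424×10^-14 J.
Converting, E_4 = 3.424×10^-14 J / (1.60×10^-19 J/eV) = 2.14×10^5 eV.

E_4 = 2.14×10^5 eV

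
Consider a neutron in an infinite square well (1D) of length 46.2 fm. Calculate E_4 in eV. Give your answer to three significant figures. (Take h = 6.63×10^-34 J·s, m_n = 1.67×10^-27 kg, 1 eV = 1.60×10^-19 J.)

For an infinite well E_n = n²h²/(8m_nL²), so E_1 = h²/(8m_nL²) = (6.63×10^-34)²/(8·1.67×10^-27·(4.62×10^-14 m)²) = 1.541×10^-14 J.
Then E_4 = 4²·E_1 = 16·1.541×10^-14 J = 2.466×10^-13 J.
Converting, E_4 = 2.466×10^-13 J / (1.60×10^-19 J/eV) = 1.54×10^6 eV.

E_4 = 1.54×10^6 eV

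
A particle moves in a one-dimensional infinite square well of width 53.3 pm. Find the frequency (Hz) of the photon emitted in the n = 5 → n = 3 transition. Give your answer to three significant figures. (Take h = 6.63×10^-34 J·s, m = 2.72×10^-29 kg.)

f = 1.72×10^16 Hz

E_1 = h²/(8mL²) = 7.111×10^-19 J and ΔE = (5² − 3²)E_1 = 1.138×10^-17 J.
f = ΔE/h = 1.138×10^-17/6.63×10^-34 = 1.72×10^16 Hz.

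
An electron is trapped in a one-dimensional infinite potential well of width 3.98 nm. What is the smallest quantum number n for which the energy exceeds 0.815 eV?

E_1 = h²/(8m_eL²) = 3.803×10^-21 J = 0.02374 eV.
Need n² > 0.815/0.02374 = 34.33, i.e. n > 5.859.
The smallest integer satisfying this is n = 6.

n = 6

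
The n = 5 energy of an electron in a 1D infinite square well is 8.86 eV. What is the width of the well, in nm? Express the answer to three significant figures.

L = 1.03 nm

From E_n = n²h²/(8m_eL²), L = n·h/√(8m_eE_n).
E_5 = 8.86 eV = 1.419×10^-18 J, so L = 5·6.626×10^-34/√(8·9.109×10^-31·1.419×10^-18) = 1.03×10^-9 m = 1.03 nm.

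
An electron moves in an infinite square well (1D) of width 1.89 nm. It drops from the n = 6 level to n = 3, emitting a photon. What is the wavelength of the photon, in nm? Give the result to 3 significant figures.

E_1 = h²/(8m_eL²) = 1.687×10^-20 J, so ΔE = (6² − 3²)E_1 = 4.555×10^-19 J.
λ = hc/ΔE = (6.626×10^-34·2.998×10^8)/4.555×10^-19 = 4.36×10^-7 m = 436 nm.

λ = 436 nm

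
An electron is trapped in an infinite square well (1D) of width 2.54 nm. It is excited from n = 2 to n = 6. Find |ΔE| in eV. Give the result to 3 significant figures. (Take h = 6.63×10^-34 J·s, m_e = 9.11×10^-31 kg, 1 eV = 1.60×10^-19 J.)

|ΔE| = 1.87 eV

E_1 = h²/(8m_eL²) = 9.349×10^-21 J.
|ΔE| = |2² − 6²|·E_1 = 32·9.349×10^-21 J = 2.992×10^-19 J = 1.87 eV.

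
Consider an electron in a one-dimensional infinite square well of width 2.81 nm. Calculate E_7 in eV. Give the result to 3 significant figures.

E_7 = 2.33 eV

For an infinite well E_n = n²h²/(8m_eL²), so E_1 = h²/(8m_eL²) = (6.626×10^-34)²/(8·9.109×10^-31·(2.81×10^-9 m)²) = 7.630×10^-21 J.
Then E_7 = 7²·E_1 = 49·7.630×10^-21 J = 3.739×10^-19 J.
Converting, E_7 = 3.739×10^-19 J / (1.602×10^-19 J/eV) = 2.33 eV.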